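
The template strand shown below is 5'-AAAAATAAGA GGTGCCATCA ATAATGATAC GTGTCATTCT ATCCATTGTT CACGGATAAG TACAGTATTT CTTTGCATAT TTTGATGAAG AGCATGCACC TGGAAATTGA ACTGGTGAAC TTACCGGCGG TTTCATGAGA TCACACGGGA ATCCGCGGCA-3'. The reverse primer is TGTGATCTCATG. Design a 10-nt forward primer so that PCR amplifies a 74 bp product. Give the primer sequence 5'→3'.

5'-TTTGCATATT-3'

The reverse primer's reverse complement CATGAGATCACA matches the template at positions 134–145, so the product ends at position 145.
A 74 bp product then starts at position 145 − 74 + 1 = 72.
The forward primer is identical to the top strand there: TTTGCATATT.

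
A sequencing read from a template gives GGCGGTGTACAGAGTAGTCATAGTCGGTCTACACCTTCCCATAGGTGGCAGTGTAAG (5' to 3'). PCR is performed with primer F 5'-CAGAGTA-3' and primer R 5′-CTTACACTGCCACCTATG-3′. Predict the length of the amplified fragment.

Forward primer CAGAGTA is found on the top strand at positions 10–16.
The reverse primer's reverse complement is CATAGGTGGCAGTGTAAG, which matches the template at positions 40–57.
Product length = (reverse-primer end) − (forward-primer start) + 1 = 57 − 10 + 1 = 48 bp.

48 bp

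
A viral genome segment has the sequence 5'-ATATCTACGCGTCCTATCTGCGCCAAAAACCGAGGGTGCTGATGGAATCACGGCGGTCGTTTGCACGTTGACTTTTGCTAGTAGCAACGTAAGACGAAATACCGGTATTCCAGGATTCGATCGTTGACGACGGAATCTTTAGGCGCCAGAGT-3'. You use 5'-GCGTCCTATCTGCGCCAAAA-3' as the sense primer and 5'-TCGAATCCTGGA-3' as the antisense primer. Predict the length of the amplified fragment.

Scanning the template, GCGTCCTATCTGCGCCAAAA occurs at positions 9–28; this primer anneals to the bottom strand there with its 3' end pointing downstream.
The reverse primer's reverse complement is TCCAGGATTCGA, which matches the template at positions 109–120.
The product runs from position 9 to position 120, so its length is 120 − 9 + 1 = 112 bp.

112 bp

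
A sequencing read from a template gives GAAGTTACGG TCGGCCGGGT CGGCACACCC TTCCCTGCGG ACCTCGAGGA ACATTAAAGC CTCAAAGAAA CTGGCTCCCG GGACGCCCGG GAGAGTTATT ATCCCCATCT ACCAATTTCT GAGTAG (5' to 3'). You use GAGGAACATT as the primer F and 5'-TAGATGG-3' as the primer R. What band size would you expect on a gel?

66 bp

Forward primer GAGGAACATT is found on the top strand at positions 46–55.
The reverse primer's reverse complement is CCATCTA, which matches the template at positions 105–111.
Amplicon spans positions 46–111: 66 bp.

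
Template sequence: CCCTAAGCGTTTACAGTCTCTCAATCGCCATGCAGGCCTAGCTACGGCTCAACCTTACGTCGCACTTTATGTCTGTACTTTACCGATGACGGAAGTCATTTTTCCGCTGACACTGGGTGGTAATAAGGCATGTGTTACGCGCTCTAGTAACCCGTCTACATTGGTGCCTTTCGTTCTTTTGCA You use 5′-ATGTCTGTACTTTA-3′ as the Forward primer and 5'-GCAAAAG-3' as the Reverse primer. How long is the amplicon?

The forward primer matches the template at positions 69–82.
The reverse primer's reverse complement is CTTTTGC, which matches the template at positions 176–182.
Product length = (reverse-primer end) − (forward-primer start) + 1 = 182 − 69 + 1 = 114 bp.

114 bp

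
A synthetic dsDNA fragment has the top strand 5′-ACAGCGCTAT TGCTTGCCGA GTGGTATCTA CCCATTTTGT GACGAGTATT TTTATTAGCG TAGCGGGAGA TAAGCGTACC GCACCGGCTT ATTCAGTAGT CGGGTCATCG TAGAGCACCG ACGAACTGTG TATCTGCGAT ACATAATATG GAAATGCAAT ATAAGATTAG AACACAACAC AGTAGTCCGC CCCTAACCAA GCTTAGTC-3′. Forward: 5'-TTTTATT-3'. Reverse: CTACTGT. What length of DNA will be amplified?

136 bp

Scanning the template, TTTTATT occurs at positions 50–56; this primer anneals to the bottom strand there with its 3' end pointing downstream.
Taking the reverse complement of CTACTGT gives ACAGTAG, found at positions 179–185 on the template; the primer anneals here to the top strand with its 3' end pointing upstream.
Amplicon spans positions 50–185: 136 bp.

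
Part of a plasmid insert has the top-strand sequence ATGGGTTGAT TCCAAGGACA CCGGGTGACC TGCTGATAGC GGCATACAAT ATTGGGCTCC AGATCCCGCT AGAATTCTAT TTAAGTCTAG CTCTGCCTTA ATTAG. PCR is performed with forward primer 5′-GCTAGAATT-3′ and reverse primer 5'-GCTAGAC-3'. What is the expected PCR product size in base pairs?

Scanning the template, GCTAGAATT occurs at positions 68–76; this primer anneals to the bottom strand there with its 3' end pointing downstream.
Taking the reverse complement of GCTAGAC gives GTCTAGC, found at positions 85–91 on the template; the primer anneals here to the top strand with its 3' end pointing upstream.
The product runs from position 68 to position 91, so its length is 91 − 68 + 1 = 24 bp.

24 bp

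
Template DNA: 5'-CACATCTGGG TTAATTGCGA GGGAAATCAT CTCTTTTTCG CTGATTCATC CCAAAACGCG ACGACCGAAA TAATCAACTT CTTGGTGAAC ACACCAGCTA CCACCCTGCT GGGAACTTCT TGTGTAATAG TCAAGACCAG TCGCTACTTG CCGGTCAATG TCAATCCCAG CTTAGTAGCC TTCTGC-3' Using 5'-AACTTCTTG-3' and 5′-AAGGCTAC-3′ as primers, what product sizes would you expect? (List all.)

107 bp, 69 bp

The forward primer AACTTCTTG matches the top strand at positions 76–84, 114–122.
The reverse primer's reverse complement is GTAGCCTT, matching at positions 175–182.
Each forward site pairs with the reverse site to give a product ending at position 182: sizes 107, 69 bp.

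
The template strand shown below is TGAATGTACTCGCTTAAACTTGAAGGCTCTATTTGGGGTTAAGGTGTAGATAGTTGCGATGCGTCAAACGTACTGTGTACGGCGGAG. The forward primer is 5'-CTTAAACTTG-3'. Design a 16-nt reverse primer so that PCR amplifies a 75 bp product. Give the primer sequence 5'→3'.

The forward primer binds at positions 13–22, so a 75 bp product ends at position 13 + 75 − 1 = 87.
The reverse primer anneals to the top strand over positions 72–87, i.e. to ACTGTGTACGGCGGAG.
Its sequence written 5'→3' is the reverse complement: CTCCGCCGTACACAGT.

5'-CTCCGCCGTACACAGT-3'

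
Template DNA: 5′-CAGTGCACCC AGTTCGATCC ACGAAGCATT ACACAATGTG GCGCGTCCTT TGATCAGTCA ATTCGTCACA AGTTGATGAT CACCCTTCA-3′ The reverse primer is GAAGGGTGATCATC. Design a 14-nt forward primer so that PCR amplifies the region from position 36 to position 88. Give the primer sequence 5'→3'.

5'-ATGTGGCGCGTCCT-3'

The reverse primer's reverse complement GATGATCACCCTTC matches the template at positions 75–88; the product starts at position 36.
The forward primer is identical to the top strand over positions 36–49: ATGTGGCGCGTCCT.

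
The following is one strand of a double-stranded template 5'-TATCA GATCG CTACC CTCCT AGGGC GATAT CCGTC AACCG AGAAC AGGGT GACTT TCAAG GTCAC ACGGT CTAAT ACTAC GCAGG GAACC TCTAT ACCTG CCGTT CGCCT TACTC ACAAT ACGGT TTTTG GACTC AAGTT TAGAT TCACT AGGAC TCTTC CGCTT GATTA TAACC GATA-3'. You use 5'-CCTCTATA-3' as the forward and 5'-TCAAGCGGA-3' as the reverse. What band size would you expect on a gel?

The forward primer matches the template at positions 89–96.
The reverse primer's reverse complement is TCCGCTTGA, which matches the template at positions 159–167.
Amplicon spans positions 89–167: 79 bp.

79 bp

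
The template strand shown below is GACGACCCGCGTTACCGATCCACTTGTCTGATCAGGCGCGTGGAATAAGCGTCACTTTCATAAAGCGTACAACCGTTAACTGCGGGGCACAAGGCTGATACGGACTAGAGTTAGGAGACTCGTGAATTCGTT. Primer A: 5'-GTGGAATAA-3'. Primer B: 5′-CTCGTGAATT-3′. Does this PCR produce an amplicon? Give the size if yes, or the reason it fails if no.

No product — both primers anneal to the same strand and extend in the same direction.

Primer A (GTGGAATAA) matches the top strand at positions 40–48 (3' end points downstream).
Primer B (CTCGTGAATT) also matches the top strand directly, at positions 119–128 — its reverse complement AATTCACGAG is not present.
Both primers anneal to the bottom strand with 3' ends pointing the same way, so neither can prime synthesis back toward the other.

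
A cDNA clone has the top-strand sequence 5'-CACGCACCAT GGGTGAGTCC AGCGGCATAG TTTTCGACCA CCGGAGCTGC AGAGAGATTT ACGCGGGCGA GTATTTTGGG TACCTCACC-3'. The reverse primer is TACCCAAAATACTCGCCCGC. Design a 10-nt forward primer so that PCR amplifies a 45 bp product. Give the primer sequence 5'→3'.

5'-CCACCGGAGC-3'

The reverse primer's reverse complement GCGGGCGAGTATTTTGGGTA matches the template at positions 63–82, so the product ends at position 82.
A 45 bp product then starts at position 82 − 45 + 1 = 38.
The forward primer is identical to the top strand there: CCACCGGAGC.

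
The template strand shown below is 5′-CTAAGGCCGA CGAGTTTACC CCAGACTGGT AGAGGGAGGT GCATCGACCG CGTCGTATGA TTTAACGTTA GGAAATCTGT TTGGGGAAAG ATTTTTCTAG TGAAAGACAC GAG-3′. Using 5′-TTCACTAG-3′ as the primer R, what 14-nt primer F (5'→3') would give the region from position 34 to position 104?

5'-GGGAGGTGCATCGA-3'

The reverse primer's reverse complement CTAGTGAA matches the template at positions 97–104; the product starts at position 34.
The forward primer is identical to the top strand over positions 34–47: GGGAGGTGCATCGA.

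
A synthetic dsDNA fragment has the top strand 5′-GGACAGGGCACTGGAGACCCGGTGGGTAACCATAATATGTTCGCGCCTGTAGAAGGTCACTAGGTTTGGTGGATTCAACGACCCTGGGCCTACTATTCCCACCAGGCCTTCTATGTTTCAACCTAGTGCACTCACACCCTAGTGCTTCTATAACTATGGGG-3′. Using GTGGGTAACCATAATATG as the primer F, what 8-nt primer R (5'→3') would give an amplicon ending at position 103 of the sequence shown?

5'-GGTGGGAA-3'

The forward primer binds at positions 22–39; the product's 3' end on the top strand is position 103.
The reverse primer anneals to the top strand over positions 96–103, i.e. to TTCCCACC.
Its sequence written 5'→3' is the reverse complement: GGTGGGAA.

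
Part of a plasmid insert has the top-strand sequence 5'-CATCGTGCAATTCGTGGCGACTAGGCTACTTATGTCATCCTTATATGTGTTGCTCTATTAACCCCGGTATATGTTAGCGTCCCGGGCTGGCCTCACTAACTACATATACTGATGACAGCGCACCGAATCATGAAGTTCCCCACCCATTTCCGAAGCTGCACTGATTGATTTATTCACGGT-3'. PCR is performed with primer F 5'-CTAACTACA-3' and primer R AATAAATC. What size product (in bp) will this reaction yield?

Scanning the template, CTAACTACA occurs at positions 96–104; this primer anneals to the bottom strand there with its 3' end pointing downstream.
The reverse primer's reverse complement is GATTTATT, which matches the template at positions 167–174.
Amplicon spans positions 96–174: 79 bp.

79 bp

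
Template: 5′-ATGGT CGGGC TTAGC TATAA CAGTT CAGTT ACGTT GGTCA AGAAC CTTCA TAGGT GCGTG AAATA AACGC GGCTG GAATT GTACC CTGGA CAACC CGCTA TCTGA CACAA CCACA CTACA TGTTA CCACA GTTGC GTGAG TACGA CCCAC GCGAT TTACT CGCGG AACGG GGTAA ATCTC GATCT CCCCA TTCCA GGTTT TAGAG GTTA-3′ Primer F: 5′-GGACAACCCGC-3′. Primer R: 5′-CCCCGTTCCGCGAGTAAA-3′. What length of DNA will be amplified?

The forward primer matches the template at positions 88–98.
The reverse primer's reverse complement is TTTACTCGCGGAACGGGG, which matches the template at positions 155–172.
Amplicon spans positions 88–172: 85 bp.

85 bp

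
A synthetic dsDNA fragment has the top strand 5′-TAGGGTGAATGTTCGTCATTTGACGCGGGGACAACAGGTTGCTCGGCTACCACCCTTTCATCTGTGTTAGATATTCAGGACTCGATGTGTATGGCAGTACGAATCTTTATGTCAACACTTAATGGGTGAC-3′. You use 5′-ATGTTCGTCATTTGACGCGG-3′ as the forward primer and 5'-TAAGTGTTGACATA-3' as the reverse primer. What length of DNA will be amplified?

Forward primer ATGTTCGTCATTTGACGCGG is found on the top strand at positions 9–28.
Taking the reverse complement of TAAGTGTTGACATA gives TATGTCAACACTTA, found at positions 108–121 on the template; the primer anneals here to the top strand with its 3' end pointing upstream.
Amplicon spans positions 9–121: 113 bp.

113 bp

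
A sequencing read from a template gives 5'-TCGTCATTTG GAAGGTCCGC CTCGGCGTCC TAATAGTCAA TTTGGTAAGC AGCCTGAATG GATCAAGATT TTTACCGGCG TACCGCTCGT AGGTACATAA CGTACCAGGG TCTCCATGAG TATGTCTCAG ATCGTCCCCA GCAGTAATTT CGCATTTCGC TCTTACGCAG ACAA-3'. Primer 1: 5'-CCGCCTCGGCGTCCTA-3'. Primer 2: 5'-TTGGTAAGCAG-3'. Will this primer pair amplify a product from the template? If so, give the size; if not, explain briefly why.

No product — both primers anneal to the same strand and extend in the same direction.

Primer 1 (CCGCCTCGGCGTCCTA) matches the top strand at positions 17–32 (3' end points downstream).
Primer 2 (TTGGTAAGCAG) also matches the top strand directly, at positions 42–52 — its reverse complement CTGCTTACCAA is not present.
Both primers anneal to the bottom strand with 3' ends pointing the same way, so neither can prime synthesis back toward the other.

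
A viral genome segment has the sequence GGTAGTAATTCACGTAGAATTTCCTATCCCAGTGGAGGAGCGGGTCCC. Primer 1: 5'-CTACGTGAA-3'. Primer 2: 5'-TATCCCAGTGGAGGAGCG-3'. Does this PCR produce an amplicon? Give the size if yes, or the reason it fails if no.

Primer 1 (CTACGTGAA) has reverse complement TTCACGTAG, which matches the top strand at positions 9–17; primer 1 anneals to the top strand there with its 3' end pointing upstream toward position 9.
Primer 2 (TATCCCAGTGGAGGAGCG) matches the top strand directly at positions 25–42; it anneals to the bottom strand with its 3' end pointing downstream toward position 42.
The 3' ends diverge (primer 1 extends toward position 1, primer 2 toward position 48), so the primers never converge on a shared product.

No product — the primers' 3' ends point away from each other.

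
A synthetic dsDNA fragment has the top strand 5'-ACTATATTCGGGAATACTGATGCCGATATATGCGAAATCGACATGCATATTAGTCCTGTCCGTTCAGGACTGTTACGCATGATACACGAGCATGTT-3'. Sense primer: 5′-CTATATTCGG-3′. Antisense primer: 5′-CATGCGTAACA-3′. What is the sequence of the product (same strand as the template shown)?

The forward primer matches the template at positions 2–11.
The reverse primer's reverse complement is TGTTACGCATG, which matches the template at positions 71–81.
The product is the template from position 2 through 81 (80 bp).

5'-CTATATTCGGGAATACTGATGCCGATATATGCGAAATCGACATGCATATTAGTCCTGTCCGTTCAGGACTGTTACGCATG-3'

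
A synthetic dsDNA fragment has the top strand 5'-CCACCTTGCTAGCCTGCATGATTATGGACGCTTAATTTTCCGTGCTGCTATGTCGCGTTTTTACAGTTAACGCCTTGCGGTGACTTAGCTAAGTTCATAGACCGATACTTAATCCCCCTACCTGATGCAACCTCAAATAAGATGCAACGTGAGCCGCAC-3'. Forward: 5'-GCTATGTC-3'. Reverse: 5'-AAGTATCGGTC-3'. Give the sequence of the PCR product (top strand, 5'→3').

Forward primer GCTATGTC is found on the top strand at positions 47–54.
Reverse complement of the reverse primer: GACCGATACTT. This occurs on the top strand at positions 100–110.
The product is the template from position 47 through 110 (64 bp).

5'-GCTATGTCGCGTTTTTACAGTTAACGCCTTGCGGTGACTTAGCTAAGTTCATAGACCGATACTT-3'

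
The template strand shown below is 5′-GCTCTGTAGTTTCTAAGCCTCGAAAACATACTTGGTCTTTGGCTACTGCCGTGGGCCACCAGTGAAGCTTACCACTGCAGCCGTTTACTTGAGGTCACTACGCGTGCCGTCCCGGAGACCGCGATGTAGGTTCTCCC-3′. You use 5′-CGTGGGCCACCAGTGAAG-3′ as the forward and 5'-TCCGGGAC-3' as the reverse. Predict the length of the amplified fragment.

Forward primer CGTGGGCCACCAGTGAAG is found on the top strand at positions 50–67.
Reverse complement of the reverse primer: GTCCCGGA. This occurs on the top strand at positions 109–116.
Product length = (reverse-primer end) − (forward-primer start) + 1 = 116 − 50 + 1 = 67 bp.

67 bp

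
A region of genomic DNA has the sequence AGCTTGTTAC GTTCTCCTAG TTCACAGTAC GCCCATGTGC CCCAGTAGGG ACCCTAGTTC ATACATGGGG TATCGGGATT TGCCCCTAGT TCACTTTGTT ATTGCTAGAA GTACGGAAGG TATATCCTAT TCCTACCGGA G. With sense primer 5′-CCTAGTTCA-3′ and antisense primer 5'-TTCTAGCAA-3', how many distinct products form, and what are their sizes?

Three products: 95 bp, 58 bp, 26 bp

The forward primer CCTAGTTCA matches the top strand at positions 16–24, 53–61, 85–93.
The reverse primer's reverse complement is TTGCTAGAA, matching at positions 102–110.
Each forward site pairs with the reverse site to give a product ending at position 110: sizes 95, 58, 26 bp.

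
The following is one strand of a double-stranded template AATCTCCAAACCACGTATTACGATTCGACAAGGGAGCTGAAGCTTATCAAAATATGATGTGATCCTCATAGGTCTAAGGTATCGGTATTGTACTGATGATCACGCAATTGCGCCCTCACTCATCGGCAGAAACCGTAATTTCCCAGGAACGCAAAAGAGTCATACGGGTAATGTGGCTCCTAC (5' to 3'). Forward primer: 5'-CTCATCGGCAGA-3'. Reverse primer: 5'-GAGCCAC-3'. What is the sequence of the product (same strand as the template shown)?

Scanning the template, CTCATCGGCAGA occurs at positions 119–130; this primer anneals to the bottom strand there with its 3' end pointing downstream.
The reverse primer's reverse complement is GTGGCTC, which matches the template at positions 173–179.
The product is the template from position 119 through 179 (61 bp).

5'-CTCATCGGCAGAAACCGTAATTTCCCAGGAACGCAAAAGAGTCATACGGGTAATGTGGCTC-3'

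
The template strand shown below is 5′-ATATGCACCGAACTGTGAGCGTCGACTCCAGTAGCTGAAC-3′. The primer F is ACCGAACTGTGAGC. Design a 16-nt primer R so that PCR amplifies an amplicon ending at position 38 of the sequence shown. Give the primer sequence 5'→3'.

5'-TCAGCTACTGGAGTCG-3'

The forward primer binds at positions 7–20; the product's 3' end on the top strand is position 38.
The reverse primer anneals to the top strand over positions 23–38, i.e. to CGACTCCAGTAGCTGA.
Its sequence written 5'→3' is the reverse complement: TCAGCTACTGGAGTCG.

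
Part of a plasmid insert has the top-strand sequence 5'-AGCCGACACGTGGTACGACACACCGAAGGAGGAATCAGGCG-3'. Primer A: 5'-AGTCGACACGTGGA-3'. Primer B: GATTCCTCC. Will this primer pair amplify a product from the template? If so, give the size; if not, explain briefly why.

Primer A (AGTCGACACGTGGA) does not match the top strand, and its reverse complement TCCACGTGTCGACT does not match either.
With no annealing site for primer A, no amplification occurs.

No product — primer A has no binding site in the template.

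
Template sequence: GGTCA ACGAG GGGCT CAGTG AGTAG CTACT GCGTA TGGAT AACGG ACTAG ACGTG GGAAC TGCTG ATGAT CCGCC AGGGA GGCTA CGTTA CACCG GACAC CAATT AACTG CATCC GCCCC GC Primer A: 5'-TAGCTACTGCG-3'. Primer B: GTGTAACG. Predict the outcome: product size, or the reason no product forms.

Primer A (TAGCTACTGCG) matches the top strand at positions 23–33; it acts as a forward primer.
Primer B's reverse complement is CGTTACAC, matching the top strand at positions 86–93; it acts as a reverse primer.
The 3' ends face each other across positions 23–93, giving a 71 bp product.

Yes — a 71 bp product.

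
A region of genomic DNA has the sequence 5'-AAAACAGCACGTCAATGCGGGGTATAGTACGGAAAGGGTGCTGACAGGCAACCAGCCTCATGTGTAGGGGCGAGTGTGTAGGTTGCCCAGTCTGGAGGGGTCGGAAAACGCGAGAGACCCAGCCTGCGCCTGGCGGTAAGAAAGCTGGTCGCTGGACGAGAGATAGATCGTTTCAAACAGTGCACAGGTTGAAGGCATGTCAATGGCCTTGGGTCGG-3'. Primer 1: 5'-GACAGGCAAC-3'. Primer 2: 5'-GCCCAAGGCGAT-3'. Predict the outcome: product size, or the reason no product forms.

No product — primer 2 has no binding site in the template.

Primer 2 (GCCCAAGGCGAT) does not match the top strand, and its reverse complement ATCGCCTTGGGC does not match either.
With no annealing site for primer 2, no amplification occurs.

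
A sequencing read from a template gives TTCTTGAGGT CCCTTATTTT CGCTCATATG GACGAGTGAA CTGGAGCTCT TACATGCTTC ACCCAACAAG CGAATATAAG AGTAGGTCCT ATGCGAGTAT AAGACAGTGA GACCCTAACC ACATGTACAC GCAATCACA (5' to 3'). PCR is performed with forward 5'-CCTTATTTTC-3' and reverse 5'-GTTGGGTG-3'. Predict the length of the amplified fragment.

56 bp

Forward primer CCTTATTTTC is found on the top strand at positions 12–21.
Reverse complement of the reverse primer: CACCCAAC. This occurs on the top strand at positions 60–67.
The product runs from position 12 to position 67, so its length is 67 − 12 + 1 = 56 bp.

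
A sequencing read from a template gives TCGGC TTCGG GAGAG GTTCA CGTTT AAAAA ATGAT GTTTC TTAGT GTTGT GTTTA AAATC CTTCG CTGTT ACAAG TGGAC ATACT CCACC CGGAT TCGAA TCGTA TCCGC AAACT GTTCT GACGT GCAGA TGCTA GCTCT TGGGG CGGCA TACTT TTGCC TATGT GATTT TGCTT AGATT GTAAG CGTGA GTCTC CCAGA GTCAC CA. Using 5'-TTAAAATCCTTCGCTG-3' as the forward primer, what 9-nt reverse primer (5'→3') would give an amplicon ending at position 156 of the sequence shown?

The forward primer binds at positions 53–68; the product's 3' end on the top strand is position 156.
The reverse primer anneals to the top strand over positions 148–156, i.e. to GCATACTTT.
Its sequence written 5'→3' is the reverse complement: AAAGTATGC.

5'-AAAGTATGC-3'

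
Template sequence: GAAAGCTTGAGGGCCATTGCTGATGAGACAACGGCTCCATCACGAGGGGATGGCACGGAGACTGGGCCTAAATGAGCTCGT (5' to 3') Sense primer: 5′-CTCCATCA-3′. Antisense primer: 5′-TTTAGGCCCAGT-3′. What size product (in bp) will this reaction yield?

38 bp

Scanning the template, CTCCATCA occurs at positions 35–42; this primer anneals to the bottom strand there with its 3' end pointing downstream.
Taking the reverse complement of TTTAGGCCCAGT gives ACTGGGCCTAAA, found at positions 61–72 on the template; the primer anneals here to the top strand with its 3' end pointing upstream.
Amplicon spans positions 35–72: 38 bp.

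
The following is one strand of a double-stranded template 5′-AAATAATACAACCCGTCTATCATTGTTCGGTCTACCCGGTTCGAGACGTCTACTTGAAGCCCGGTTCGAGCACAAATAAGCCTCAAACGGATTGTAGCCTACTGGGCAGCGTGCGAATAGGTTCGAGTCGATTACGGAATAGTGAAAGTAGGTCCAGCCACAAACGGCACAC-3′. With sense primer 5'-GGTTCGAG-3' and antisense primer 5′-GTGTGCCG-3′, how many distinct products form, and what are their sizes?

The forward primer GGTTCGAG matches the top strand at positions 38–45, 63–70, 120–127.
The reverse primer's reverse complement is CGGCACAC, matching at positions 165–172.
Each forward site pairs with the reverse site to give a product ending at position 172: sizes 135, 110, 53 bp.

Three products: 135 bp, 110 bp, 53 bp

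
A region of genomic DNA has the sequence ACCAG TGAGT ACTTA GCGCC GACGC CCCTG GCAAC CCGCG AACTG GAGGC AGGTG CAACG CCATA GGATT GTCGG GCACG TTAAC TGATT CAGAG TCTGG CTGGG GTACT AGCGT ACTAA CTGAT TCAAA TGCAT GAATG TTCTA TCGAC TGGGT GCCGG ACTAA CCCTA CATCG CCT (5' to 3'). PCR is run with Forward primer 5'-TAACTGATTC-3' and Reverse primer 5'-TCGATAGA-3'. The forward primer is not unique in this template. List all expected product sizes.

68 bp, 32 bp

The forward primer TAACTGATTC matches the top strand at positions 82–91, 118–127.
The reverse primer's reverse complement is TCTATCGA, matching at positions 142–149.
Each forward site pairs with the reverse site to give a product ending at position 149: sizes 68, 32 bp.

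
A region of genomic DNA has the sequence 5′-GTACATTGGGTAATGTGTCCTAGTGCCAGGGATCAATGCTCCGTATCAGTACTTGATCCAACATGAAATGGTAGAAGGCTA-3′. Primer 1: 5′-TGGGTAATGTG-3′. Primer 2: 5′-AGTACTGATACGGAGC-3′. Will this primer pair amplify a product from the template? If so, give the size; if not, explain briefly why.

Primer 1 (TGGGTAATGTG) matches the top strand at positions 7–17; it acts as a forward primer.
Primer 2's reverse complement is GCTCCGTATCAGTACT, matching the top strand at positions 38–53; it acts as a reverse primer.
The 3' ends face each other across positions 7–53, giving a 47 bp product.

Yes — a 47 bp product.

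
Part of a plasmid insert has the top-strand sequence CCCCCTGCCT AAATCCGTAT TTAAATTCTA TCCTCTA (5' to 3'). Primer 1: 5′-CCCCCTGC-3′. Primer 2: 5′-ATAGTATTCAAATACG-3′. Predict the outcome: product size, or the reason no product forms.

No product — primer 2 has no binding site in the template.

Primer 2 (ATAGTATTCAAATACG) does not match the top strand, and its reverse complement CGTATTTGAATACTAT does not match either.
With no annealing site for primer 2, no amplification occurs.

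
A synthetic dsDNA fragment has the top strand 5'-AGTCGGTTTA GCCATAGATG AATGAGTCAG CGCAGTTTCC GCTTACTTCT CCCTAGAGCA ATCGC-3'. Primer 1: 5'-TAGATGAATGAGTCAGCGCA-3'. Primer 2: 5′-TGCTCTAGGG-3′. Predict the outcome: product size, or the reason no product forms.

Yes — a 46 bp product.

Primer 1 (TAGATGAATGAGTCAGCGCA) matches the top strand at positions 15–34; it acts as a forward primer.
Primer 2's reverse complement is CCCTAGAGCA, matching the top strand at positions 51–60; it acts as a reverse primer.
The 3' ends face each other across positions 15–60, giving a 46 bp product.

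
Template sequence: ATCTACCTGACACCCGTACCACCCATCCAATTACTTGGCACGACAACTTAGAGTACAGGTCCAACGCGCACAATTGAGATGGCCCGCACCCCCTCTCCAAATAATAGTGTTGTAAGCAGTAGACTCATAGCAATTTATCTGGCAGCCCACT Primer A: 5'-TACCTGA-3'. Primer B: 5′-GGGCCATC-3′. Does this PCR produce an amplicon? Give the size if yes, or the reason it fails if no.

Primer A (TACCTGA) matches the top strand at positions 4–10; it acts as a forward primer.
Primer B's reverse complement is GATGGCCC, matching the top strand at positions 78–85; it acts as a reverse primer.
The 3' ends face each other across positions 4–85, giving an 82 bp product.

Yes — an 82 bp product.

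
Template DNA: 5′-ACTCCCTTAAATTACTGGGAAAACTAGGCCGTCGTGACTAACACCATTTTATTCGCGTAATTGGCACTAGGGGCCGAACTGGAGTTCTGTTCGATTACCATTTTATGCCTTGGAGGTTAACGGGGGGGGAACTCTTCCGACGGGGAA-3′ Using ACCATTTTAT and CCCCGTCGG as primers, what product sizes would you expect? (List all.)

103 bp, 49 bp

The forward primer ACCATTTTAT matches the top strand at positions 43–52, 97–106.
The reverse primer's reverse complement is CCGACGGGG, matching at positions 137–145.
Each forward site pairs with the reverse site to give a product ending at position 145: sizes 103, 49 bp.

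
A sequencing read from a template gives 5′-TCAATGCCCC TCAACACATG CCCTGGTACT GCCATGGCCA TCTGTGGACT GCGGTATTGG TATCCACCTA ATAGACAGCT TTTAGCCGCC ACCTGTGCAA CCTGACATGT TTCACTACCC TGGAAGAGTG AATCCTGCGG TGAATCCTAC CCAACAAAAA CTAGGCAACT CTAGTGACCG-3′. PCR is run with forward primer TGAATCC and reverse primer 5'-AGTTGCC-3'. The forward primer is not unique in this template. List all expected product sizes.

42 bp, 30 bp

The forward primer TGAATCC matches the top strand at positions 129–135, 141–147.
The reverse primer's reverse complement is GGCAACT, matching at positions 164–170.
Each forward site pairs with the reverse site to give a product ending at position 170: sizes 42, 30 bp.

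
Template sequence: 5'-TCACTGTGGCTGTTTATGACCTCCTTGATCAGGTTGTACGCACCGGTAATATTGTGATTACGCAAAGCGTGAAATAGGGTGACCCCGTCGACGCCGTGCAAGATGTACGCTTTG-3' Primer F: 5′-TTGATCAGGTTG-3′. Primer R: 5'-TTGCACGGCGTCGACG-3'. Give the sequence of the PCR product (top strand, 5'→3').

5'-TTGATCAGGTTGTACGCACCGGTAATATTGTGATTACGCAAAGCGTGAAATAGGGTGACCCCGTCGACGCCGTGCAA-3'

Forward primer TTGATCAGGTTG is found on the top strand at positions 25–36.
Reverse complement of the reverse primer: CGTCGACGCCGTGCAA. This occurs on the top strand at positions 86–101.
The product is the template from position 25 through 101 (77 bp).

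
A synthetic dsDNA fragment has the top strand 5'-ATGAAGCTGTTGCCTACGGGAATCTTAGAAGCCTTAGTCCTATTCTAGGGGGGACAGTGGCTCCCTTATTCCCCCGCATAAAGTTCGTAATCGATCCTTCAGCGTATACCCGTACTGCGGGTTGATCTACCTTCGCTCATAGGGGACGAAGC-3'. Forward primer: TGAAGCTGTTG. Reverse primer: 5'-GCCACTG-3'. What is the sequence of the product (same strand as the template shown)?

The forward primer matches the template at positions 2–12.
Taking the reverse complement of GCCACTG gives CAGTGGC, found at positions 55–61 on the template; the primer anneals here to the top strand with its 3' end pointing upstream.
The product is the template from position 2 through 61 (60 bp).

5'-TGAAGCTGTTGCCTACGGGAATCTTAGAAGCCTTAGTCCTATTCTAGGGGGGACAGTGGC-3'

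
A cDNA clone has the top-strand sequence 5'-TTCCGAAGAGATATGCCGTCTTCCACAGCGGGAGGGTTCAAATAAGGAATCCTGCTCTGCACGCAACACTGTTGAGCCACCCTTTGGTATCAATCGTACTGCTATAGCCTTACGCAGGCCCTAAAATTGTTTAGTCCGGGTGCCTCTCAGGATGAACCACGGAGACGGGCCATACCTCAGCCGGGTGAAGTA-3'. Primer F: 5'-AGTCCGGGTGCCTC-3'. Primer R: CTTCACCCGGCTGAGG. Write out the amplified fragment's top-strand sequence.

The forward primer matches the template at positions 133–146.
The reverse primer's reverse complement is CCTCAGCCGGGTGAAG, which matches the template at positions 175–190.
The product is the template from position 133 through 190 (58 bp).

5'-AGTCCGGGTGCCTCTCAGGATGAACCACGGAGACGGGCCATACCTCAGCCGGGTGAAG-3'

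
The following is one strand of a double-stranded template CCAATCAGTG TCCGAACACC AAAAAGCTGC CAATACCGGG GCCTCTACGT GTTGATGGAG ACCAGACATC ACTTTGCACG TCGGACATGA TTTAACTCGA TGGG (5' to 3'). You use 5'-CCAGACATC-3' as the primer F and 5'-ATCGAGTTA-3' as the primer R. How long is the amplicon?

The forward primer matches the template at positions 62–70.
Taking the reverse complement of ATCGAGTTA gives TAACTCGAT, found at positions 93–101 on the template; the primer anneals here to the top strand with its 3' end pointing upstream.
Amplicon spans positions 62–101: 40 bp.

40 bp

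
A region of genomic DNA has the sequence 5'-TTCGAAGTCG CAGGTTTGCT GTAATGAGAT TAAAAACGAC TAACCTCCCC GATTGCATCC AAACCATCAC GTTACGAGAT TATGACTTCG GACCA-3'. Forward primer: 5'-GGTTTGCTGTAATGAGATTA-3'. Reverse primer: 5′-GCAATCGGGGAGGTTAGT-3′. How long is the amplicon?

44 bp

Forward primer GGTTTGCTGTAATGAGATTA is found on the top strand at positions 13–32.
Taking the reverse complement of GCAATCGGGGAGGTTAGT gives ACTAACCTCCCCGATTGC, found at positions 39–56 on the template; the primer anneals here to the top strand with its 3' end pointing upstream.
Product length = (reverse-primer end) − (forward-primer start) + 1 = 56 − 13 + 1 = 44 bp.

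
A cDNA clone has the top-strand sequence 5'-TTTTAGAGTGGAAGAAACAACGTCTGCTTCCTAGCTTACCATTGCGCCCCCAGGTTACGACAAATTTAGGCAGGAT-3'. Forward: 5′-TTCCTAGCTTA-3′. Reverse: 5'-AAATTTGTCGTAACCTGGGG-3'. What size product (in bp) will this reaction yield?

40 bp

Forward primer TTCCTAGCTTA is found on the top strand at positions 28–38.
Reverse complement of the reverse primer: CCCCAGGTTACGACAAATTT. This occurs on the top strand at positions 48–67.
Amplicon spans positions 28–67: 40 bp.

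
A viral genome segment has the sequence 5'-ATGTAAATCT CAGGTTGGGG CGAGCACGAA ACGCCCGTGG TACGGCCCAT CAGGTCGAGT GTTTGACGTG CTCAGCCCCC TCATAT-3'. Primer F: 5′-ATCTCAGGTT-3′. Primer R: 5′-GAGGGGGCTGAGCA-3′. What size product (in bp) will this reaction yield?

Forward primer ATCTCAGGTT is found on the top strand at positions 7–16.
Reverse complement of the reverse primer: TGCTCAGCCCCCTC. This occurs on the top strand at positions 69–82.
The product runs from position 7 to position 82, so its length is 82 − 7 + 1 = 76 bp.

76 bp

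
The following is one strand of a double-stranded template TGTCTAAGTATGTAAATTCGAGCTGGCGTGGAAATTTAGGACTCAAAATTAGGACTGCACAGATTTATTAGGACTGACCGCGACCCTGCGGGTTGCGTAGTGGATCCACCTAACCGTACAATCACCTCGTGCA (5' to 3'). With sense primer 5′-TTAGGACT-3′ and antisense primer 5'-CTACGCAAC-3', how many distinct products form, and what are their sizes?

Three products: 65 bp, 52 bp, 33 bp

The forward primer TTAGGACT matches the top strand at positions 36–43, 49–56, 68–75.
The reverse primer's reverse complement is GTTGCGTAG, matching at positions 92–100.
Each forward site pairs with the reverse site to give a product ending at position 100: sizes 65, 52, 33 bp.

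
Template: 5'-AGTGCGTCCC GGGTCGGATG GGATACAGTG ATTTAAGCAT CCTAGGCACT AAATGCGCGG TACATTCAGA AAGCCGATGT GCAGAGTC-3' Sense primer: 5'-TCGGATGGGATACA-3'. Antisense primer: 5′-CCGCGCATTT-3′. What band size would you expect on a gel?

47 bp

Scanning the template, TCGGATGGGATACA occurs at positions 14–27; this primer anneals to the bottom strand there with its 3' end pointing downstream.
Reverse complement of the reverse primer: AAATGCGCGG. This occurs on the top strand at positions 51–60.
Product length = (reverse-primer end) − (forward-primer start) + 1 = 60 − 14 + 1 = 47 bp.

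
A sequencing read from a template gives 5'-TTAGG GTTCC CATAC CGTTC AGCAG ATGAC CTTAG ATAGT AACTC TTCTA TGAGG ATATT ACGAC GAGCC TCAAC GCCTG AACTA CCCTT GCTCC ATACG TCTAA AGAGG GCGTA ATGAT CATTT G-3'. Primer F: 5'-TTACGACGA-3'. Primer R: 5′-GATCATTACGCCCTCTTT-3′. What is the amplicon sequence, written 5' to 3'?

The forward primer matches the template at positions 59–67.
Reverse complement of the reverse primer: AAAGAGGGCGTAATGATC. This occurs on the top strand at positions 104–121.
The product is the template from position 59 through 121 (63 bp).

5'-TTACGACGAGCCTCAACGCCTGAACTACCCTTGCTCCATACGTCTAAAGAGGGCGTAATGATC-3'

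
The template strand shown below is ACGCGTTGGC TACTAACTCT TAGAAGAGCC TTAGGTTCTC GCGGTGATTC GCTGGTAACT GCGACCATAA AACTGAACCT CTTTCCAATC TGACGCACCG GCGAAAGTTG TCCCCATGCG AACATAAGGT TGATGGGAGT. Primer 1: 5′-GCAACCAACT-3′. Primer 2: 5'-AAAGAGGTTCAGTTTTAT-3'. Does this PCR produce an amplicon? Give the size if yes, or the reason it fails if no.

No product — primer 1 has no binding site in the template.

Primer 1 (GCAACCAACT) does not match the top strand, and its reverse complement AGTTGGTTGC does not match either.
With no annealing site for primer 1, no amplification occurs.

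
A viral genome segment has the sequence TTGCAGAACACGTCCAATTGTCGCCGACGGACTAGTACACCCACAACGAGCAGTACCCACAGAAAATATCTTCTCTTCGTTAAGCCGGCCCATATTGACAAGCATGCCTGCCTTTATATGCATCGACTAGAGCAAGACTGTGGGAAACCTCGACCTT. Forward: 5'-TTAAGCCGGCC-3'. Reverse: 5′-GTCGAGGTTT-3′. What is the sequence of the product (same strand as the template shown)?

5'-TTAAGCCGGCCCATATTGACAAGCATGCCTGCCTTTATATGCATCGACTAGAGCAAGACTGTGGGAAACCTCGAC-3'

Scanning the template, TTAAGCCGGCC occurs at positions 80–90; this primer anneals to the bottom strand there with its 3' end pointing downstream.
The reverse primer's reverse complement is AAACCTCGAC, which matches the template at positions 145–154.
The product is the template from position 80 through 154 (75 bp).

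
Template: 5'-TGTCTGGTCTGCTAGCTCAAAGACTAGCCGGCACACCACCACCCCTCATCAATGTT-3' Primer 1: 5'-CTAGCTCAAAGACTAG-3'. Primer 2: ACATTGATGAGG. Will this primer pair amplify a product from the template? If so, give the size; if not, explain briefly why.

Primer 1 (CTAGCTCAAAGACTAG) matches the top strand at positions 12–27; it acts as a forward primer.
Primer 2's reverse complement is CCTCATCAATGT, matching the top strand at positions 44–55; it acts as a reverse primer.
The 3' ends face each other across positions 12–55, giving a 44 bp product.

Yes — a 44 bp product.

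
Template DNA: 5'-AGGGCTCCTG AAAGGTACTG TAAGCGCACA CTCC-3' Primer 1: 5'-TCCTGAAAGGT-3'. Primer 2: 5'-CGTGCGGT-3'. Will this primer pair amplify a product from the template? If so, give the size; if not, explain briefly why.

No product — primer 2 has no binding site in the template.

Primer 2 (CGTGCGGT) does not match the top strand, and its reverse complement ACCGCACG does not match either.
With no annealing site for primer 2, no amplification occurs.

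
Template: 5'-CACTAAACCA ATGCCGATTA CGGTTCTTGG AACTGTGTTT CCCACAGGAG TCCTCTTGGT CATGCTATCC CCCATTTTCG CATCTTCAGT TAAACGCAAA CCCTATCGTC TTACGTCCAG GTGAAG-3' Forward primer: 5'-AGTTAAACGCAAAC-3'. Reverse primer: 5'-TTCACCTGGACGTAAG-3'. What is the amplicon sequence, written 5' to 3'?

5'-AGTTAAACGCAAACCCTATCGTCTTACGTCCAGGTGAA-3'

The forward primer matches the template at positions 88–101.
The reverse primer's reverse complement is CTTACGTCCAGGTGAA, which matches the template at positions 110–125.
The product is the template from position 88 through 125 (38 bp).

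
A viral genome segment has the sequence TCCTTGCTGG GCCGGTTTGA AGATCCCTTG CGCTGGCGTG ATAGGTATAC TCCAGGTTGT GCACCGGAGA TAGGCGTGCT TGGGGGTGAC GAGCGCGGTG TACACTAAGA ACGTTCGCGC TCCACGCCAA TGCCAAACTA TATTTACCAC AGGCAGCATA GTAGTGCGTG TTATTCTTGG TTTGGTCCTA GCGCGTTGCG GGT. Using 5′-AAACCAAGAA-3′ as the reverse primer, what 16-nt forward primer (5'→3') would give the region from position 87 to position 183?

5'-TGACGAGCGCGGTGTA-3'

The reverse primer's reverse complement TTCTTGGTTT matches the template at positions 174–183; the product starts at position 87.
The forward primer is identical to the top strand over positions 87–102: TGACGAGCGCGGTGTA.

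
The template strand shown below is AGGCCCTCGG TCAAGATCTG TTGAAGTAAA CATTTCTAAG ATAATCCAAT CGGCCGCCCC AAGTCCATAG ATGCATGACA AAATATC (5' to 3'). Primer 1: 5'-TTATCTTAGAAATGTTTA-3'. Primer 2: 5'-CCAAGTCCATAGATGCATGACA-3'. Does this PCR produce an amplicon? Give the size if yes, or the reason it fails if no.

No product — the primers' 3' ends point away from each other.

Primer 1 (TTATCTTAGAAATGTTTA) has reverse complement TAAACATTTCTAAGATAA, which matches the top strand at positions 27–44; primer 1 anneals to the top strand there with its 3' end pointing upstream toward position 27.
Primer 2 (CCAAGTCCATAGATGCATGACA) matches the top strand directly at positions 59–80; it anneals to the bottom strand with its 3' end pointing downstream toward position 80.
The 3' ends diverge (primer 1 extends toward position 1, primer 2 toward position 87), so the primers never converge on a shared product.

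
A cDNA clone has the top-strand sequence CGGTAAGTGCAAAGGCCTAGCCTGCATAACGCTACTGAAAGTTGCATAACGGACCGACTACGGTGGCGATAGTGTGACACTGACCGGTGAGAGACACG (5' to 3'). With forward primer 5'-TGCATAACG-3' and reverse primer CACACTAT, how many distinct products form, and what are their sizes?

The forward primer TGCATAACG matches the top strand at positions 23–31, 43–51.
The reverse primer's reverse complement is ATAGTGTG, matching at positions 69–76.
Each forward site pairs with the reverse site to give a product ending at position 76: sizes 54, 34 bp.

Two products: 54 bp, 34 bp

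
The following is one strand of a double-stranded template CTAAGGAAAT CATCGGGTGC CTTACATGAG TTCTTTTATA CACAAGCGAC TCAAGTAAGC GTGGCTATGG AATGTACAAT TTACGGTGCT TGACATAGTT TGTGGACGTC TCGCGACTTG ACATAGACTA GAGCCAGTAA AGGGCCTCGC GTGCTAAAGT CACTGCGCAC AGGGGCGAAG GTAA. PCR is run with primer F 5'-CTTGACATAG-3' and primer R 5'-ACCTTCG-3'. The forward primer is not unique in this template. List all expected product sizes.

94 bp, 66 bp

The forward primer CTTGACATAG matches the top strand at positions 89–98, 117–126.
The reverse primer's reverse complement is CGAAGGT, matching at positions 176–182.
Each forward site pairs with the reverse site to give a product ending at position 182: sizes 94, 66 bp.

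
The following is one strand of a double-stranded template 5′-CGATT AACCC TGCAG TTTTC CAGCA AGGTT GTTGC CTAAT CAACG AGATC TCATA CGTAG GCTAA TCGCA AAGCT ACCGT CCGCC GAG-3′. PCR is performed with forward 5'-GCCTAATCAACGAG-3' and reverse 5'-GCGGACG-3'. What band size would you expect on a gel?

51 bp

Scanning the template, GCCTAATCAACGAG occurs at positions 34–47; this primer anneals to the bottom strand there with its 3' end pointing downstream.
The reverse primer's reverse complement is CGTCCGC, which matches the template at positions 78–84.
Product length = (reverse-primer end) − (forward-primer start) + 1 = 84 − 34 + 1 = 51 bp.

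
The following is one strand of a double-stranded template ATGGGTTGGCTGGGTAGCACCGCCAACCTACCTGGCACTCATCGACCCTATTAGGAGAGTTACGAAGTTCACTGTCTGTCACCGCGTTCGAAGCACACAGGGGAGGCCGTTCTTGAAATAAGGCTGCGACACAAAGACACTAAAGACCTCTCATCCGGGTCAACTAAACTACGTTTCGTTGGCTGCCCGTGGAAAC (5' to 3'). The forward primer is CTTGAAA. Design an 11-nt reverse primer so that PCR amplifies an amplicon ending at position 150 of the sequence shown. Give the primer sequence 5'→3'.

The forward primer binds at positions 112–118; the product's 3' end on the top strand is position 150.
The reverse primer anneals to the top strand over positions 140–150, i.e. to CTAAAGACCTC.
Its sequence written 5'→3' is the reverse complement: GAGGTCTTTAG.

5'-GAGGTCTTTAG-3'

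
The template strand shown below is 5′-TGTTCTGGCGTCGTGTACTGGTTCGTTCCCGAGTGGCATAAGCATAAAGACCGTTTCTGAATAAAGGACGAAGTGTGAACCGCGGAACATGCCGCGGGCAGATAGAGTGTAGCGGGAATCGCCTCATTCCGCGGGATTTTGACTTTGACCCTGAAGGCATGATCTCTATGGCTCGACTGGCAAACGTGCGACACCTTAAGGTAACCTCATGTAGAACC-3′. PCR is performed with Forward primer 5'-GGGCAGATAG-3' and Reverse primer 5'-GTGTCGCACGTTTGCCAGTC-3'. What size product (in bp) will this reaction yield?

Forward primer GGGCAGATAG is found on the top strand at positions 96–105.
Taking the reverse complement of GTGTCGCACGTTTGCCAGTC gives GACTGGCAAACGTGCGACAC, found at positions 175–194 on the template; the primer anneals here to the top strand with its 3' end pointing upstream.
Amplicon spans positions 96–194: 99 bp.

99 bp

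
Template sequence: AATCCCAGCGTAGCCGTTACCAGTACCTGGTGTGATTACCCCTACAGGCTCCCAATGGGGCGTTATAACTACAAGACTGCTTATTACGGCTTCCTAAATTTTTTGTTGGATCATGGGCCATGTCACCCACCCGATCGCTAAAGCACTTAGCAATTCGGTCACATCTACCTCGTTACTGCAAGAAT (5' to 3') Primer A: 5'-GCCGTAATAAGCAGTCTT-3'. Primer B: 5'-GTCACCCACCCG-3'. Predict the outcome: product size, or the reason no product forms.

Primer A (GCCGTAATAAGCAGTCTT) has reverse complement AAGACTGCTTATTACGGC, which matches the top strand at positions 73–90; primer A anneals to the top strand there with its 3' end pointing upstream toward position 73.
Primer B (GTCACCCACCCG) matches the top strand directly at positions 122–133; it anneals to the bottom strand with its 3' end pointing downstream toward position 133.
The 3' ends diverge (primer A extends toward position 1, primer B toward position 185), so the primers never converge on a shared product.

No product — the primers' 3' ends point away from each other.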